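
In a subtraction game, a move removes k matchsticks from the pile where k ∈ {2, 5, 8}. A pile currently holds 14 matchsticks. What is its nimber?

Compute g(0), g(1), … for moves {2, 5, 8}:
k:     0  1  2  3  4  5  6  7  8  9 10 11 12 13 14
g(k):  0  0  1  1  0  2  1  0  2  1  0  0  1  1  0
So g(14) = 0.

0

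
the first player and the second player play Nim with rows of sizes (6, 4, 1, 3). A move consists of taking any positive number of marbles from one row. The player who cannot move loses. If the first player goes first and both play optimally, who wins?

In binary:
  110  (6)
  100  (4)
  001  (1)
  011  (3)
  ---
  000  (0)
The nim-sum is 0, so this is a P-position: the player to move is in a losing position under optimal play; the first player is about to move from it and so loses — the second player wins.

the second player wins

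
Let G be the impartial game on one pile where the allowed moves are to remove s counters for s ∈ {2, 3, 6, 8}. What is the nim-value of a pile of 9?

2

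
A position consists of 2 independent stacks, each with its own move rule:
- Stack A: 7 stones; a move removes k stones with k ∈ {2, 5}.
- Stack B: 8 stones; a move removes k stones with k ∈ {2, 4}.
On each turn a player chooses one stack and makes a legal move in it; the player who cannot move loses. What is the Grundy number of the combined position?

Grundy values for stack A (subtraction set {2, 5}):
g(0) = mex{} = 0
g(1) = mex{} = 0
g(2) = mex{0} = 1
g(3) = mex{0} = 1
g(4) = mex{1} = 0
g(5) = mex{0,1} = 2
g(6) = mex{0} = 1
g(7) = mex{1,2} = 0
So g(7) = 0.
For stack B, compute g(0), g(1), … with moves {2, 4}:
k:     0  1  2  3  4  5  6  7  8
g(k):  0  0  1  1  2  2  0  0  1
So g(8) = 1.
By the Sprague-Grundy theorem, the Grundy value of a sum of independent games is the XOR of the component values.
Combined value = 0 XOR 1 = 1.

1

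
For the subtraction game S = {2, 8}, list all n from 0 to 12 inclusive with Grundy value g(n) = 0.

0, 1, 4, 5, 10, 11

Grundy values for subtraction set {2, 8}:
g(0) = mex{} = 0
g(1) = mex{} = 0
g(2) = mex{0} = 1
g(3) = mex{0} = 1
g(4) = mex{1} = 0
g(5) = mex{1} = 0
g(6) = mex{0} = 1
g(7) = mex{0} = 1
g(8) = mex{0,1} = 2
g(9) = mex{0,1} = 2
g(10) = mex{1,2} = 0
g(11) = mex{1,2} = 0
g(12) = mex{0} = 1
The P-positions (g = 0) in 0..12 are 0, 1, 4, 5, 10, 11.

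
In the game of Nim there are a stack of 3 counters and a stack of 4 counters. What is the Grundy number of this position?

7

Bitwise XOR of the heap sizes:
  011  (3)
  100  (4)
  ---
  111  (7)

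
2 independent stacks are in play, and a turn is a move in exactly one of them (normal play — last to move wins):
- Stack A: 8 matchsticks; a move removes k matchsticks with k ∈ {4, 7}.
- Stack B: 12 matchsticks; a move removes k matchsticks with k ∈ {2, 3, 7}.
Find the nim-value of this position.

3

Grundy values for stack A (subtraction set {4, 7}):
g(0) = mex{} = 0
g(1) = mex{} = 0
g(2) = mex{} = 0
g(3) = mex{} = 0
g(4) = mex{0} = 1
g(5) = mex{0} = 1
g(6) = mex{0} = 1
g(7) = mex{0} = 1
g(8) = mex{0,1} = 2
So g(8) = 2.
For stack B, compute g(0), g(1), … with moves {2, 3, 7}:
k:     0  1  2  3  4  5  6  7  8  9 10 11 12
g(k):  0  0  1  1  2  0  0  1  1  2  0  0  1
So g(12) = 1.
By the Sprague-Grundy theorem, the Grundy value of a sum of independent games is the XOR of the component values.
Combined value = 2 ⊕ 1 = 3.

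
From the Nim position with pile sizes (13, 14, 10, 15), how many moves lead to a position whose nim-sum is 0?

3

Nim-sum: 13 ⊕ 14 ⊕ 10 ⊕ 15 = 6.
The overall nim-sum is X = 6. A pile of size p has a winning move iff p XOR X < p (reduce it to p XOR X).
  13: 13 XOR 6 = 11 < 13 — winning move (to 11).
  14: 14 XOR 6 = 8 < 14 — winning move (to 8).
  10: 10 XOR 6 = 12 ≥ 10 — no move.
  15: 15 XOR 6 = 9 < 15 — winning move (to 9).
That gives 3 winning moves.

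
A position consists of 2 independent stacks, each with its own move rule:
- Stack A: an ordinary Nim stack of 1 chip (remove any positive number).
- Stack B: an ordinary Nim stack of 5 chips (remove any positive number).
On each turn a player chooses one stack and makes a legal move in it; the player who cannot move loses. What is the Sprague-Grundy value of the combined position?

Stack A is a plain Nim stack of size 1, so its Grundy value is 1.
Stack B is a plain Nim stack of size 5, so its Grundy value is 5.
By the Sprague-Grundy theorem, the Grundy value of a sum of independent games is the XOR of the component values.
Combined value = 1 ⊕ 5 = 4.

4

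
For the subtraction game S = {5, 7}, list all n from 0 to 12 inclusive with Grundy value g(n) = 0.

Compute g(0), g(1), … for moves {5, 7}:
k:     0  1  2  3  4  5  6  7  8  9 10 11 12
g(k):  0  0  0  0  0  1  1  1  1  1  2  2  0
The P-positions (g = 0) in 0..12 are 0, 1, 2, 3, 4, 12.

0, 1, 2, 3, 4, 12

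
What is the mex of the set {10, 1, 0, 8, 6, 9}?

2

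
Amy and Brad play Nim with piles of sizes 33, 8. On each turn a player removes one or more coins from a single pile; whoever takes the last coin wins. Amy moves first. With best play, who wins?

Nim-sum: 33 ^ 8 = 41.
The nim-sum is 41 ≠ 0, so this is an N-position: the player to move can win; Amy has a winning move.

Amy wins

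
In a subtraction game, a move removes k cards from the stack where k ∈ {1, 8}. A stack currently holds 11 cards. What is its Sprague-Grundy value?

0

Build the Grundy sequence with g(k) = mex{g(k−s) : s ∈ {1, 8}, s ≤ k}:
k:     0  1  2  3  4  5  6  7  8  9 10 11
g(k):  0  1  0  1  0  1  0  1  2  0  1  0
So g(11) = 0.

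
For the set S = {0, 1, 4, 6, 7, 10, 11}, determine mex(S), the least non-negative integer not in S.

The values 0, 1 are all present; 2 is the first non-negative integer missing from the set.

2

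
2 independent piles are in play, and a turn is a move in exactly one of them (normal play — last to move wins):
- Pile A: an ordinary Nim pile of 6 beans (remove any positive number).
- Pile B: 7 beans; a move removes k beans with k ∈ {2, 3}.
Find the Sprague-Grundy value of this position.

7

Pile A is a plain Nim pile of size 6, so its Grundy value is 6.
Build the Grundy sequence for pile B with g(k) = mex{g(k−s) : s ∈ {2, 3}, s ≤ k}:
k:     0  1  2  3  4  5  6  7
g(k):  0  0  1  1  2  0  0  1
So g(7) = 1.
By the Sprague-Grundy theorem, the Grundy value of a sum of independent games is the XOR of the component values.
Combined value = 6 XOR 1 = 7.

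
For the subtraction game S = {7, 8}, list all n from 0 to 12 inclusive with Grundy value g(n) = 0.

0, 1, 2, 3, 4, 5, 6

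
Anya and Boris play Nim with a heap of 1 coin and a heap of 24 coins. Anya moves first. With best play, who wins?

Anya wins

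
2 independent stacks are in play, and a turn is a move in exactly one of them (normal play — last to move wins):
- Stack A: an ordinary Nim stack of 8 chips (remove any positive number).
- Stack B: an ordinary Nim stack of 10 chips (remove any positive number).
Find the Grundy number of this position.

2

Stack A is a plain Nim stack of size 8, so its Grundy value is 8.
Stack B is a plain Nim stack of size 10, so its Grundy value is 10.
The value of a disjunctive sum is the nim-sum of the parts.
Combined value = 8 ⊕ 10 = 2.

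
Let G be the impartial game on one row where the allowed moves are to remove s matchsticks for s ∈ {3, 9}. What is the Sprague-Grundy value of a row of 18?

0

Compute g(0), g(1), … for moves {3, 9}:
k:     0  1  2  3  4  5  6  7  8  9 10 11 12 13 14 15 16 17 18
g(k):  0  0  0  1  1  1  0  0  0  1  1  1  0  0  0  1  1  1  0
So g(18) = 0.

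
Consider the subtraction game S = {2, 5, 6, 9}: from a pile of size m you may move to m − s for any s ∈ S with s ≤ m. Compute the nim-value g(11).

0

Compute g(0), g(1), … for moves {2, 5, 6, 9}:
g(0) = mex{} = 0
g(1) = mex{} = 0
g(2) = mex{0} = 1
g(3) = mex{0} = 1
g(4) = mex{1} = 0
g(5) = mex{0,1} = 2
g(6) = mex{0} = 1
g(7) = mex{0,1,2} = 3
g(8) = mex{1} = 0
g(9) = mex{0,1,3} = 2
g(10) = mex{0,2} = 1
g(11) = mex{1,2} = 0
So g(11) = 0.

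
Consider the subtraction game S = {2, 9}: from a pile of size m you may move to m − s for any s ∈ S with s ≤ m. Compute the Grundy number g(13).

Build the Grundy sequence with g(k) = mex{g(k−s) : s ∈ {2, 9}, s ≤ k}:
k:     0  1  2  3  4  5  6  7  8  9 10 11 12 13
g(k):  0  0  1  1  0  0  1  1  0  2  1  0  0  1
So g(13) = 1.

1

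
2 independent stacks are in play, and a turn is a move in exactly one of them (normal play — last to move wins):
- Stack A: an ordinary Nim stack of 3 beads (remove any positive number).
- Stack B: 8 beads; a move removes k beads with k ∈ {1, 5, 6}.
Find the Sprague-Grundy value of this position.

1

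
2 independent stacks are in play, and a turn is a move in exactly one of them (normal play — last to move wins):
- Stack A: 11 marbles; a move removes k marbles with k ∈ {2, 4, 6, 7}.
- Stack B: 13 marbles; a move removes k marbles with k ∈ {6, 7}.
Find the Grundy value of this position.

1

For stack A, compute g(0), g(1), … with moves {2, 4, 6, 7}:
k:     0  1  2  3  4  5  6  7  8  9 10 11
g(k):  0  0  1  1  2  2  3  3  4  0  0  1
So g(11) = 1.
Build the Grundy sequence for stack B with g(k) = mex{g(k−s) : s ∈ {6, 7}, s ≤ k}:
k:     0  1  2  3  4  5  6  7  8  9 10 11 12 13
g(k):  0  0  0  0  0  0  1  1  1  1  1  1  2  0
So g(13) = 0.
By the Sprague-Grundy theorem, the Grundy value of a sum of independent games is the XOR of the component values.
Combined value = 1 ⊕ 0 = 1.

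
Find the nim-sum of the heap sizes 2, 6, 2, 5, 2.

1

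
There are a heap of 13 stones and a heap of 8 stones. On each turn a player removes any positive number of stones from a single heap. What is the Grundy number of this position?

5

Bitwise XOR of the heap sizes:
  1101  (13)
  1000  (8)
  ----
  0101  (5)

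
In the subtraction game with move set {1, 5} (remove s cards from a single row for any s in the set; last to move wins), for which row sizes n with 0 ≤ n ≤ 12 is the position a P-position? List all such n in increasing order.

0, 2, 4, 6, 8, 10, 12

Compute g(0), g(1), … for moves {1, 5}:
g(0) = mex{} = 0
g(1) = mex{0} = 1
g(2) = mex{1} = 0
g(3) = mex{0} = 1
g(4) = mex{1} = 0
g(5) = mex{0} = 1
g(6) = mex{1} = 0
g(7) = mex{0} = 1
g(8) = mex{1} = 0
g(9) = mex{0} = 1
g(10) = mex{1} = 0
g(11) = mex{0} = 1
g(12) = mex{1} = 0
The P-positions (g = 0) in 0..12 are 0, 2, 4, 6, 8, 10, 12.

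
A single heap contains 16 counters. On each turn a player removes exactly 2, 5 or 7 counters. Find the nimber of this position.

1

Grundy values for subtraction set {2, 5, 7}:
k:     0  1  2  3  4  5  6  7  8  9 10 11 12 13 14 15 16
g(k):  0  0  1  1  0  2  1  3  2  2  0  3  1  0  0  1  1
So g(16) = 1.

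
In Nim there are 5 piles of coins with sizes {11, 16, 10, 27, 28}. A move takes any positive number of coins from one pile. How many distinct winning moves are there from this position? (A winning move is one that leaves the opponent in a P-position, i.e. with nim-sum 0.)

3

Compute the nim-sum pairwise:
11 ⊕ 16 = 27
27 ⊕ 10 = 17
17 ⊕ 27 = 10
10 ⊕ 28 = 22
The overall nim-sum is X = 22. A pile of size p has a winning move iff p XOR X < p (reduce it to p XOR X).
  11: 11 XOR 22 = 29 ≥ 11 — no move.
  16: 16 XOR 22 = 6 < 16 — winning move (to 6).
  10: 10 XOR 22 = 28 ≥ 10 — no move.
  27: 27 XOR 22 = 13 < 27 — winning move (to 13).
  28: 28 XOR 22 = 10 < 28 — winning move (to 10).
That gives 3 winning moves.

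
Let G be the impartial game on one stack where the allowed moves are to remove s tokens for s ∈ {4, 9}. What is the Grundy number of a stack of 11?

2

Compute g(0), g(1), … for moves {4, 9}:
k:     0  1  2  3  4  5  6  7  8  9 10 11
g(k):  0  0  0  0  1  1  1  1  0  2  2  2
So g(11) = 2.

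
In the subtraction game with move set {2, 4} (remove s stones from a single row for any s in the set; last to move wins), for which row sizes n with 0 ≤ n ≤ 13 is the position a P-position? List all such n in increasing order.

Compute g(0), g(1), … for moves {2, 4}:
g(0) = mex{} = 0
g(1) = mex{} = 0
g(2) = mex{0} = 1
g(3) = mex{0} = 1
g(4) = mex{0,1} = 2
g(5) = mex{0,1} = 2
g(6) = mex{1,2} = 0
g(7) = mex{1,2} = 0
g(8) = mex{0,2} = 1
g(9) = mex{0,2} = 1
g(10) = mex{0,1} = 2
g(11) = mex{0,1} = 2
g(12) = mex{1,2} = 0
g(13) = mex{1,2} = 0
The P-positions (g = 0) in 0..13 are 0, 1, 6, 7, 12, 13.

0, 1, 6, 7, 12, 13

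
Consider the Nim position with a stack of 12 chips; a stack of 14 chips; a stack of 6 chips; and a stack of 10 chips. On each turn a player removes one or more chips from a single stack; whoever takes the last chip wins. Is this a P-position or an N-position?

Nim-sum: 12 ⊕ 14 ⊕ 6 ⊕ 10 = 14.
The nim-sum is 14 ≠ 0, so this is an N-position: the player to move can win.

N-position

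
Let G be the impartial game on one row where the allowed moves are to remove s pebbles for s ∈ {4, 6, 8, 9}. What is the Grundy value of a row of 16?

Grundy values for subtraction set {4, 6, 8, 9}:
k:     0  1  2  3  4  5  6  7  8  9 10 11 12 13 14 15 16
g(k):  0  0  0  0  1  1  1  1  2  2  2  2  3  0  0  0  0
So g(16) = 0.

0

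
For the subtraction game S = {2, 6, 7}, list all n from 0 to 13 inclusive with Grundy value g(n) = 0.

Grundy values for subtraction set {2, 6, 7}:
g(0) = mex{} = 0
g(1) = mex{} = 0
g(2) = mex{0} = 1
g(3) = mex{0} = 1
g(4) = mex{1} = 0
g(5) = mex{1} = 0
g(6) = mex{0} = 1
g(7) = mex{0} = 1
g(8) = mex{0,1} = 2
g(9) = mex{1} = 0
g(10) = mex{0,1,2} = 3
g(11) = mex{0} = 1
g(12) = mex{0,1,3} = 2
g(13) = mex{1} = 0
The P-positions (g = 0) in 0..13 are 0, 1, 4, 5, 9, 13.

0, 1, 4, 5, 9, 13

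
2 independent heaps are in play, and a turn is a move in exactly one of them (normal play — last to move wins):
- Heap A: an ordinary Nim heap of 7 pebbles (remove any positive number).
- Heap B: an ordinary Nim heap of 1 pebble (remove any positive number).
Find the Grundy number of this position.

Heap A is a plain Nim heap of size 7, so its Grundy value is 7.
Heap B is a plain Nim heap of size 1, so its Grundy value is 1.
The value of a disjunctive sum is the nim-sum of the parts.
Combined value = 7 ⊕ 1 = 6.

6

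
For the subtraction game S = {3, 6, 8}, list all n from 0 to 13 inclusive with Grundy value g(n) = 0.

0, 1, 2, 11, 12, 13

Build the Grundy sequence with g(k) = mex{g(k−s) : s ∈ {3, 6, 8}, s ≤ k}:
g(0) = mex{} = 0
g(1) = mex{} = 0
g(2) = mex{} = 0
g(3) = mex{0} = 1
g(4) = mex{0} = 1
g(5) = mex{0} = 1
g(6) = mex{0,1} = 2
g(7) = mex{0,1} = 2
g(8) = mex{0,1} = 2
g(9) = mex{0,1,2} = 3
g(10) = mex{0,1,2} = 3
g(11) = mex{1,2} = 0
g(12) = mex{1,2,3} = 0
g(13) = mex{1,2,3} = 0
The P-positions (g = 0) in 0..13 are 0, 1, 2, 11, 12, 13.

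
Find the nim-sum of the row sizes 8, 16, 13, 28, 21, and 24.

Nim-sum: 8 XOR 16 XOR 13 XOR 28 XOR 21 XOR 24 = 4.

4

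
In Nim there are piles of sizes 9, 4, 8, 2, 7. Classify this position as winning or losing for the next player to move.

Write each in binary and XOR column by column:
  1001  (9)
  0100  (4)
  1000  (8)
  0010  (2)
  0111  (7)
  ----
  0000  (0)
The nim-sum is 0, so this is a P-position: the player to move is in a losing position under optimal play.

Losing position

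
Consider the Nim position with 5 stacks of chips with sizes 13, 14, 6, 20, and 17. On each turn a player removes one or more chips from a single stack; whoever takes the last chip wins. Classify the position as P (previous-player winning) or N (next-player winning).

In binary:
  01101  (13)
  01110  (14)
  00110  (6)
  10100  (20)
  10001  (17)
  -----
  00000  (0)
The nim-sum is 0, so this is a P-position: the player to move is in a losing position under optimal play.

P-position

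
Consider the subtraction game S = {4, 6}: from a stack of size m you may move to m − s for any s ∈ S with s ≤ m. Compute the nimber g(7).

Compute g(0), g(1), … for moves {4, 6}:
k:     0  1  2  3  4  5  6  7
g(k):  0  0  0  0  1  1  1  1
So g(7) = 1.

1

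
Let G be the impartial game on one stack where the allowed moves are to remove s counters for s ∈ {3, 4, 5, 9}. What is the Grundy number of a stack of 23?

3

Grundy values for subtraction set {3, 4, 5, 9}:
k:     0  1  2  3  4  5  6  7  8  9 10 11 12 13 14 15 16 17 18 19 20 21 22 23
g(k):  0  0  0  1  1  1  2  2  0  3  3  1  4  2  0  0  0  1  1  1  2  2  0  3
So g(23) = 3.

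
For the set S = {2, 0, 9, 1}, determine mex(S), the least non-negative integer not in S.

3

The values 0, 1, 2 are all present; 3 is the first non-negative integer missing from the set.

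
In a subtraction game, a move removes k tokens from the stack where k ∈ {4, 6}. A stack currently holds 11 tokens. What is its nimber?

Grundy values for subtraction set {4, 6}:
k:     0  1  2  3  4  5  6  7  8  9 10 11
g(k):  0  0  0  0  1  1  1  1  2  2  0  0
So g(11) = 0.

0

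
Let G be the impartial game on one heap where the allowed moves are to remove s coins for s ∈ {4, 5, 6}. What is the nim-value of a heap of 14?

1

Compute g(0), g(1), … for moves {4, 5, 6}:
k:     0  1  2  3  4  5  6  7  8  9 10 11 12 13 14
g(k):  0  0  0  0  1  1  1  1  2  2  0  0  0  0  1
So g(14) = 1.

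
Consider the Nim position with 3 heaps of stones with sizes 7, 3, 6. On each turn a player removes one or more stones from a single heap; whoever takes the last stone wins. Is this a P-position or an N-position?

N-position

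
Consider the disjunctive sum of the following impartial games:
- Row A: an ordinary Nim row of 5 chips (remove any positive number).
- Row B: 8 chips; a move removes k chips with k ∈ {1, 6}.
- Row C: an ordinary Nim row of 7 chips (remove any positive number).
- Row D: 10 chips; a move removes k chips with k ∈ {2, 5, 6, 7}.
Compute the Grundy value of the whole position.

Row A is a plain Nim row of size 5, so its Grundy value is 5.
For row B, compute g(0), g(1), … with moves {1, 6}:
g(0) = mex{} = 0
g(1) = mex{0} = 1
g(2) = mex{1} = 0
g(3) = mex{0} = 1
g(4) = mex{1} = 0
g(5) = mex{0} = 1
g(6) = mex{0,1} = 2
g(7) = mex{1,2} = 0
g(8) = mex{0} = 1
So g(8) = 1.
Row C is a plain Nim row of size 7, so its Grundy value is 7.
Grundy values for row D (subtraction set {2, 5, 6, 7}):
g(0) = mex{} = 0
g(1) = mex{} = 0
g(2) = mex{0} = 1
g(3) = mex{0} = 1
g(4) = mex{1} = 0
g(5) = mex{0,1} = 2
g(6) = mex{0} = 1
g(7) = mex{0,1,2} = 3
g(8) = mex{0,1} = 2
g(9) = mex{0,1,3} = 2
g(10) = mex{0,1,2} = 3
So g(10) = 3.
The value of a disjunctive sum is the nim-sum of the parts.
Combined value = 5 XOR 1 XOR 7 XOR 3 = 0.

0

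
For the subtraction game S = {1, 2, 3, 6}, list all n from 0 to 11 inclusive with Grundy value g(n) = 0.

0, 4, 8

Build the Grundy sequence with g(k) = mex{g(k−s) : s ∈ {1, 2, 3, 6}, s ≤ k}:
k:     0  1  2  3  4  5  6  7  8  9 10 11
g(k):  0  1  2  3  0  1  2  3  0  1  2  3
The P-positions (g = 0) in 0..11 are 0, 4, 8.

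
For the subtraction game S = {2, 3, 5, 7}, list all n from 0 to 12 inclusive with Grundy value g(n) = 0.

Compute g(0), g(1), … for moves {2, 3, 5, 7}:
g(0) = mex{} = 0
g(1) = mex{} = 0
g(2) = mex{0} = 1
g(3) = mex{0} = 1
g(4) = mex{0,1} = 2
g(5) = mex{0,1} = 2
g(6) = mex{0,1,2} = 3
g(7) = mex{0,1,2} = 3
g(8) = mex{0,1,2,3} = 4
g(9) = mex{1,2,3} = 0
g(10) = mex{1,2,3,4} = 0
g(11) = mex{0,2,3,4} = 1
g(12) = mex{0,2,3} = 1
The P-positions (g = 0) in 0..12 are 0, 1, 9, 10.

0, 1, 9, 10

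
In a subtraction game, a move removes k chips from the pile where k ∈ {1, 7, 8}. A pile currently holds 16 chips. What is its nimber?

Build the Grundy sequence with g(k) = mex{g(k−s) : s ∈ {1, 7, 8}, s ≤ k}:
k:     0  1  2  3  4  5  6  7  8  9 10 11 12 13 14 15 16
g(k):  0  1  0  1  0  1  0  1  2  3  2  3  2  3  2  0  1
So g(16) = 1.

1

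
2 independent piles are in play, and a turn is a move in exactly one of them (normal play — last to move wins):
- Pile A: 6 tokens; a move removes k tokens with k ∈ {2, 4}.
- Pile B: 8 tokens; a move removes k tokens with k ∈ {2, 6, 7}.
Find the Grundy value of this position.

Build the Grundy sequence for pile A with g(k) = mex{g(k−s) : s ∈ {2, 4}, s ≤ k}:
g(0) = mex{} = 0
g(1) = mex{} = 0
g(2) = mex{0} = 1
g(3) = mex{0} = 1
g(4) = mex{0,1} = 2
g(5) = mex{0,1} = 2
g(6) = mex{1,2} = 0
So g(6) = 0.
Build the Grundy sequence for pile B with g(k) = mex{g(k−s) : s ∈ {2, 6, 7}, s ≤ k}:
k:     0  1  2  3  4  5  6  7  8
g(k):  0  0  1  1  0  0  1  1  2
So g(8) = 2.
By the Sprague-Grundy theorem, the Grundy value of a sum of independent games is the XOR of the component values.
Combined value = 0 ⊕ 2 = 2.

2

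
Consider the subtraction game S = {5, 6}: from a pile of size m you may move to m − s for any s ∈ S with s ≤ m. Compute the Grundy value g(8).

1

Grundy values for subtraction set {5, 6}:
k:     0  1  2  3  4  5  6  7  8
g(k):  0  0  0  0  0  1  1  1  1
So g(8) = 1.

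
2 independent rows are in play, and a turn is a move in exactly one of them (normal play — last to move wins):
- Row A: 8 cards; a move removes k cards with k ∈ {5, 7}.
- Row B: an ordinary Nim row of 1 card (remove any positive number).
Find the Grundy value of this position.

Build the Grundy sequence for row A with g(k) = mex{g(k−s) : s ∈ {5, 7}, s ≤ k}:
k:     0  1  2  3  4  5  6  7  8
g(k):  0  0  0  0  0  1  1  1  1
So g(8) = 1.
Row B is a plain Nim row of size 1, so its Grundy value is 1.
By the Sprague-Grundy theorem, the Grundy value of a sum of independent games is the XOR of the component values.
Combined value = 1 ⊕ 1 = 0.

0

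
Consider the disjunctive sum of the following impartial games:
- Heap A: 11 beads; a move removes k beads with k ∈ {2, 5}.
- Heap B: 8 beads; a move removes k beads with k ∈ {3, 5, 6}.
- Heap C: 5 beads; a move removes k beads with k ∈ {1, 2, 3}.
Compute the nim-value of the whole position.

3

Grundy values for heap A (subtraction set {2, 5}):
g(0) = mex{} = 0
g(1) = mex{} = 0
g(2) = mex{0} = 1
g(3) = mex{0} = 1
g(4) = mex{1} = 0
g(5) = mex{0,1} = 2
g(6) = mex{0} = 1
g(7) = mex{1,2} = 0
g(8) = mex{1} = 0
g(9) = mex{0} = 1
g(10) = mex{0,2} = 1
g(11) = mex{1} = 0
So g(11) = 0.
Grundy values for heap B (subtraction set {3, 5, 6}):
g(0) = mex{} = 0
g(1) = mex{} = 0
g(2) = mex{} = 0
g(3) = mex{0} = 1
g(4) = mex{0} = 1
g(5) = mex{0} = 1
g(6) = mex{0,1} = 2
g(7) = mex{0,1} = 2
g(8) = mex{0,1} = 2
So g(8) = 2.
Grundy values for heap C (subtraction set {1, 2, 3}):
g(0) = mex{} = 0
g(1) = mex{0} = 1
g(2) = mex{0,1} = 2
g(3) = mex{0,1,2} = 3
g(4) = mex{1,2,3} = 0
g(5) = mex{0,2,3} = 1
So g(5) = 1.
By the Sprague-Grundy theorem, the Grundy value of a sum of independent games is the XOR of the component values.
Combined value = 0 ⊕ 2 ⊕ 1 = 3.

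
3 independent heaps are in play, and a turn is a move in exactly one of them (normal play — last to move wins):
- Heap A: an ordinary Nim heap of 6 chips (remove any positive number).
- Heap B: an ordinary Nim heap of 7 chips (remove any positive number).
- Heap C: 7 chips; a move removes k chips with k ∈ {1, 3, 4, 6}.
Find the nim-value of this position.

1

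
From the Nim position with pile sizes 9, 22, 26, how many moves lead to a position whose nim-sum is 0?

Compute the nim-sum pairwise:
9 XOR 22 = 31
31 XOR 26 = 5
The overall nim-sum is X = 5. A pile of size p has a winning move iff p XOR X < p (reduce it to p XOR X).
  9: 9 XOR 5 = 12 ≥ 9 — no move.
  22: 22 XOR 5 = 19 < 22 — winning move (to 19).
  26: 26 XOR 5 = 31 ≥ 26 — no move.
That gives 1 winning move.

1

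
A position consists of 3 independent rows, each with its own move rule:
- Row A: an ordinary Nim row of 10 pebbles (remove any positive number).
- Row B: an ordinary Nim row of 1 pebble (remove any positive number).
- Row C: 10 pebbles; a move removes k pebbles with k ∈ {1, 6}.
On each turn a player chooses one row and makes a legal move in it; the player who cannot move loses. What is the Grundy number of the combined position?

10

Row A is a plain Nim row of size 10, so its Grundy value is 10.
Row B is a plain Nim row of size 1, so its Grundy value is 1.
Grundy values for row C (subtraction set {1, 6}):
k:     0  1  2  3  4  5  6  7  8  9 10
g(k):  0  1  0  1  0  1  2  0  1  0  1
So g(10) = 1.
The value of a disjunctive sum is the nim-sum of the parts.
Combined value = 10 ⊕ 1 ⊕ 1 = 10.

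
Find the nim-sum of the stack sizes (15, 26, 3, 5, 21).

6

Nim-sum: 15 ^ 26 ^ 3 ^ 5 ^ 21 = 6.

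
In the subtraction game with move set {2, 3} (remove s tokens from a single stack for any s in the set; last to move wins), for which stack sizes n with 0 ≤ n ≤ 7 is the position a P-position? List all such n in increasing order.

0, 1, 5, 6

Grundy values for subtraction set {2, 3}:
k:     0  1  2  3  4  5  6  7
g(k):  0  0  1  1  2  0  0  1
The P-positions (g = 0) in 0..7 are 0, 1, 5, 6.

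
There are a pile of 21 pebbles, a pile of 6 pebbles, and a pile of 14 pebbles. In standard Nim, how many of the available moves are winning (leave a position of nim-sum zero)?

Nim-sum: 21 ^ 6 ^ 14 = 29.
The overall nim-sum is X = 29. A pile of size p has a winning move iff p XOR X < p (reduce it to p XOR X).
  21: 21 XOR 29 = 8 < 21 — winning move (to 8).
  6: 6 XOR 29 = 27 ≥ 6 — no move.
  14: 14 XOR 29 = 19 ≥ 14 — no move.
That gives 1 winning move.

1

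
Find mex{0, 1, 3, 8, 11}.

The values 0, 1 are all present; 2 is the first non-negative integer missing from the set.

2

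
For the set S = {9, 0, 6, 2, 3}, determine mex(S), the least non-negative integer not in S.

0 is in the set but 1 is not, so the mex is 1.

1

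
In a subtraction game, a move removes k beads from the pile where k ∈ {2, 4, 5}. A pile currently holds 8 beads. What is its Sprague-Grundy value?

0

Compute g(0), g(1), … for moves {2, 4, 5}:
k:     0  1  2  3  4  5  6  7  8
g(k):  0  0  1  1  2  2  3  0  0
So g(8) = 0.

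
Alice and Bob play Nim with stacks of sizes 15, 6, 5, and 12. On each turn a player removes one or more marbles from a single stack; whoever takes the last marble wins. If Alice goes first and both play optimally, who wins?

Bob wins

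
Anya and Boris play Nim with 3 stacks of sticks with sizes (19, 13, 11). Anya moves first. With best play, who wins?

Anya wins

Compute the nim-sum pairwise:
19 ^ 13 = 30
30 ^ 11 = 21
The nim-sum is 21 ≠ 0, so this is an N-position: the player to move can win; Anya has a winning move.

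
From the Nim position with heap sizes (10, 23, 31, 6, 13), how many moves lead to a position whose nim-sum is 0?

Nim-sum: 10 ^ 23 ^ 31 ^ 6 ^ 13 = 9.
The overall nim-sum is X = 9. A heap of size p has a winning move iff p XOR X < p (reduce it to p XOR X).
  10: 10 XOR 9 = 3 < 10 — winning move (to 3).
  23: 23 XOR 9 = 30 ≥ 23 — no move.
  31: 31 XOR 9 = 22 < 31 — winning move (to 22).
  6: 6 XOR 9 = 15 ≥ 6 — no move.
  13: 13 XOR 9 = 4 < 13 — winning move (to 4).
That gives 3 winning moves.

3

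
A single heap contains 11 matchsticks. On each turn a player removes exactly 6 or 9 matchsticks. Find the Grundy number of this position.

1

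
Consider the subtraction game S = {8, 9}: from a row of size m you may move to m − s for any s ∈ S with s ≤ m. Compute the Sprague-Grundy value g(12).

1

Compute g(0), g(1), … for moves {8, 9}:
g(0) = mex{} = 0
g(1) = mex{} = 0
g(2) = mex{} = 0
g(3) = mex{} = 0
g(4) = mex{} = 0
g(5) = mex{} = 0
g(6) = mex{} = 0
g(7) = mex{} = 0
g(8) = mex{0} = 1
g(9) = mex{0} = 1
g(10) = mex{0} = 1
g(11) = mex{0} = 1
g(12) = mex{0} = 1
So g(12) = 1.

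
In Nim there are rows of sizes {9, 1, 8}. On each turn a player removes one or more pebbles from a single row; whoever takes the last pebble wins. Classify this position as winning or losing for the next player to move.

Losing position

Nim-sum: 9 ^ 1 ^ 8 = 0.
The nim-sum is 0, so this is a P-position: the player to move is in a losing position under optimal play.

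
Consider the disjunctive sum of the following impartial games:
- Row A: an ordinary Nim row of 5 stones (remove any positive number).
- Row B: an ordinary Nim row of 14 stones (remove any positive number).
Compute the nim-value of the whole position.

11

Row A is a plain Nim row of size 5, so its Grundy value is 5.
Row B is a plain Nim row of size 14, so its Grundy value is 14.
By the Sprague-Grundy theorem, the Grundy value of a sum of independent games is the XOR of the component values.
Combined value = 5 XOR 14 = 11.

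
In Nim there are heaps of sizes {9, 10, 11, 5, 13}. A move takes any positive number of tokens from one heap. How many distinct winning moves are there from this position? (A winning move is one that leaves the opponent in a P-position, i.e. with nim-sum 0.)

0

Compute the nim-sum pairwise:
9 ^ 10 = 3
3 ^ 11 = 8
8 ^ 5 = 13
13 ^ 13 = 0
The nim-sum is already 0, so every move leaves a nonzero nim-sum — there are no winning moves.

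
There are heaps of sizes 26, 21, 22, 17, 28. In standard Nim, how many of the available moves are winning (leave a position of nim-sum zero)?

5

Bitwise XOR of the heap sizes:
  11010  (26)
  10101  (21)
  10110  (22)
  10001  (17)
  11100  (28)
  -----
  10100  (20)
The overall nim-sum is X = 20. A heap of size p has a winning move iff p XOR X < p (reduce it to p XOR X).
  26: 26 XOR 20 = 14 < 26 — winning move (to 14).
  21: 21 XOR 20 = 1 < 21 — winning move (to 1).
  22: 22 XOR 20 = 2 < 22 — winning move (to 2).
  17: 17 XOR 20 = 5 < 17 — winning move (to 5).
  28: 28 XOR 20 = 8 < 28 — winning move (to 8).
That gives 5 winning moves.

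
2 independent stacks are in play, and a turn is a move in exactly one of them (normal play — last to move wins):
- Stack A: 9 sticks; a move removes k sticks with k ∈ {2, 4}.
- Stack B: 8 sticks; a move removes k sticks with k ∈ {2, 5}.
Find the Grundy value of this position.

1

Grundy values for stack A (subtraction set {2, 4}):
k:     0  1  2  3  4  5  6  7  8  9
g(k):  0  0  1  1  2  2  0  0  1  1
So g(9) = 1.
Grundy values for stack B (subtraction set {2, 5}):
g(0) = mex{} = 0
g(1) = mex{} = 0
g(2) = mex{0} = 1
g(3) = mex{0} = 1
g(4) = mex{1} = 0
g(5) = mex{0,1} = 2
g(6) = mex{0} = 1
g(7) = mex{1,2} = 0
g(8) = mex{1} = 0
So g(8) = 0.
The value of a disjunctive sum is the nim-sum of the parts.
Combined value = 1 ⊕ 0 = 1.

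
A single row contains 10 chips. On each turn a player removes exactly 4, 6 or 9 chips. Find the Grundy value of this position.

2

Grundy values for subtraction set {4, 6, 9}:
g(0) = mex{} = 0
g(1) = mex{} = 0
g(2) = mex{} = 0
g(3) = mex{} = 0
g(4) = mex{0} = 1
g(5) = mex{0} = 1
g(6) = mex{0} = 1
g(7) = mex{0} = 1
g(8) = mex{0,1} = 2
g(9) = mex{0,1} = 2
g(10) = mex{0,1} = 2
So g(10) = 2.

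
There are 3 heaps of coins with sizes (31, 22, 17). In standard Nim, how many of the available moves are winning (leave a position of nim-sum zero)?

Compute the nim-sum pairwise:
31 ^ 22 = 9
9 ^ 17 = 24
The overall nim-sum is X = 24. A heap of size p has a winning move iff p XOR X < p (reduce it to p XOR X).
  31: 31 XOR 24 = 7 < 31 — winning move (to 7).
  22: 22 XOR 24 = 14 < 22 — winning move (to 14).
  17: 17 XOR 24 = 9 < 17 — winning move (to 9).
That gives 3 winning moves.

3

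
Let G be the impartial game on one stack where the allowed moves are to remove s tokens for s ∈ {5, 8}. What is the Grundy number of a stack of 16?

0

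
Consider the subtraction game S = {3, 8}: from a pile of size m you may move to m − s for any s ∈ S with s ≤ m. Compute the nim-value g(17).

Build the Grundy sequence with g(k) = mex{g(k−s) : s ∈ {3, 8}, s ≤ k}:
k:     0  1  2  3  4  5  6  7  8  9 10 11 12 13 14 15 16 17
g(k):  0  0  0  1  1  1  0  0  2  1  1  0  0  0  1  1  1  0
So g(17) = 0.

0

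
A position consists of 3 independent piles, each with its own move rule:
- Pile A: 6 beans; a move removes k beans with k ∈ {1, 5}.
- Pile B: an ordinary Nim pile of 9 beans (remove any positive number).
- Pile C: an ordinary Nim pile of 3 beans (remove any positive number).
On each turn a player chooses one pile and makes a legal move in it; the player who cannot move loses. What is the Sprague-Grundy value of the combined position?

Build the Grundy sequence for pile A with g(k) = mex{g(k−s) : s ∈ {1, 5}, s ≤ k}:
k:     0  1  2  3  4  5  6
g(k):  0  1  0  1  0  1  0
So g(6) = 0.
Pile B is a plain Nim pile of size 9, so its Grundy value is 9.
Pile C is a plain Nim pile of size 3, so its Grundy value is 3.
The value of a disjunctive sum is the nim-sum of the parts.
Combined value = 0 ⊕ 9 ⊕ 3 = 10.

10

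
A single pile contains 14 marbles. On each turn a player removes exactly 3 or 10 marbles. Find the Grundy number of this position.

0

Compute g(0), g(1), … for moves {3, 10}:
k:     0  1  2  3  4  5  6  7  8  9 10 11 12 13 14
g(k):  0  0  0  1  1  1  0  0  0  1  1  1  2  0  0
So g(14) = 0.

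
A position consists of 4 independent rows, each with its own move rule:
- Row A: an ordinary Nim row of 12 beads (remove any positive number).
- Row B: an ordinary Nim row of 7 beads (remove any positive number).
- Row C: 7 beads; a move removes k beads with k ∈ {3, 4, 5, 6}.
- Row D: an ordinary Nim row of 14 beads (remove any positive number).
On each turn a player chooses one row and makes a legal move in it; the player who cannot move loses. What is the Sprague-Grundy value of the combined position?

Row A is a plain Nim row of size 12, so its Grundy value is 12.
Row B is a plain Nim row of size 7, so its Grundy value is 7.
Build the Grundy sequence for row C with g(k) = mex{g(k−s) : s ∈ {3, 4, 5, 6}, s ≤ k}:
k:     0  1  2  3  4  5  6  7
g(k):  0  0  0  1  1  1  2  2
So g(7) = 2.
Row D is a plain Nim row of size 14, so its Grundy value is 14.
The value of a disjunctive sum is the nim-sum of the parts.
Combined value = 12 XOR 7 XOR 2 XOR 14 = 7.

7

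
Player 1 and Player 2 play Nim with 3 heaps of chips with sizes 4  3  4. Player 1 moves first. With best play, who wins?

Nim-sum: 4 ^ 3 ^ 4 = 3.
The nim-sum is 3 ≠ 0, so this is an N-position: the player to move can win; Player 1 has a winning move.

Player 1 wins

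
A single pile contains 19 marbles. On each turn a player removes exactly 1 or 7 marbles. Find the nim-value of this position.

1

Compute g(0), g(1), … for moves {1, 7}:
k:     0  1  2  3  4  5  6  7  8  9 10 11 12 13 14 15 16 17 18 19
g(k):  0  1  0  1  0  1  0  1  0  1  0  1  0  1  0  1  0  1  0  1
So g(19) = 1.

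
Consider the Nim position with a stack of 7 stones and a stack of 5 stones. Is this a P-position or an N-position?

Nim-sum: 7 ⊕ 5 = 2.
The nim-sum is 2 ≠ 0, so this is an N-position: the player to move can win.

N-position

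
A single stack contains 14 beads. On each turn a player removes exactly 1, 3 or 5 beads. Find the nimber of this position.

0

Grundy values for subtraction set {1, 3, 5}:
k:     0  1  2  3  4  5  6  7  8  9 10 11 12 13 14
g(k):  0  1  0  1  0  1  0  1  0  1  0  1  0  1  0
So g(14) = 0.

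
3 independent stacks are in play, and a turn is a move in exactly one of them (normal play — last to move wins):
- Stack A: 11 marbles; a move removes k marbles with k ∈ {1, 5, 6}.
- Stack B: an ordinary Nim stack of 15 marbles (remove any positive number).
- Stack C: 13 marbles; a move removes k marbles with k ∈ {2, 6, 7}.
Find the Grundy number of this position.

Build the Grundy sequence for stack A with g(k) = mex{g(k−s) : s ∈ {1, 5, 6}, s ≤ k}:
k:     0  1  2  3  4  5  6  7  8  9 10 11
g(k):  0  1  0  1  0  1  2  3  2  3  2  0
So g(11) = 0.
Stack B is a plain Nim stack of size 15, so its Grundy value is 15.
For stack C, compute g(0), g(1), … with moves {2, 6, 7}:
k:     0  1  2  3  4  5  6  7  8  9 10 11 12 13
g(k):  0  0  1  1  0  0  1  1  2  0  3  1  2  0
So g(13) = 0.
The value of a disjunctive sum is the nim-sum of the parts.
Combined value = 0 XOR 15 XOR 0 = 15.

15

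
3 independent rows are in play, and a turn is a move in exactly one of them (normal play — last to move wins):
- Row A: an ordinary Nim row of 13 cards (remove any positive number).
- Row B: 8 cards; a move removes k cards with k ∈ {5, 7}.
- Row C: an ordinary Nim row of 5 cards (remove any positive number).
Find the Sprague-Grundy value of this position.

Row A is a plain Nim row of size 13, so its Grundy value is 13.
Build the Grundy sequence for row B with g(k) = mex{g(k−s) : s ∈ {5, 7}, s ≤ k}:
k:     0  1  2  3  4  5  6  7  8
g(k):  0  0  0  0  0  1  1  1  1
So g(8) = 1.
Row C is a plain Nim row of size 5, so its Grundy value is 5.
By the Sprague-Grundy theorem, the Grundy value of a sum of independent games is the XOR of the component values.
Combined value = 13 ⊕ 1 ⊕ 5 = 9.

9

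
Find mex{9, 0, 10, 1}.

The values 0, 1 are all present; 2 is the first non-negative integer missing from the set.

2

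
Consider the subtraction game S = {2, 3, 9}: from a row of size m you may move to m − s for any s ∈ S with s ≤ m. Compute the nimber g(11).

Grundy values for subtraction set {2, 3, 9}:
k:     0  1  2  3  4  5  6  7  8  9 10 11
g(k):  0  0  1  1  2  0  0  1  1  2  2  0
So g(11) = 0.

0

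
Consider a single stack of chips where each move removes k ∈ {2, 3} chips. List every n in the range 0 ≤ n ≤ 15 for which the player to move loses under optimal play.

Build the Grundy sequence with g(k) = mex{g(k−s) : s ∈ {2, 3}, s ≤ k}:
k:     0  1  2  3  4  5  6  7  8  9 10 11 12 13 14 15
g(k):  0  0  1  1  2  0  0  1  1  2  0  0  1  1  2  0
The P-positions (g = 0) in 0..15 are 0, 1, 5, 6, 10, 11, 15.

0, 1, 5, 6, 10, 11, 15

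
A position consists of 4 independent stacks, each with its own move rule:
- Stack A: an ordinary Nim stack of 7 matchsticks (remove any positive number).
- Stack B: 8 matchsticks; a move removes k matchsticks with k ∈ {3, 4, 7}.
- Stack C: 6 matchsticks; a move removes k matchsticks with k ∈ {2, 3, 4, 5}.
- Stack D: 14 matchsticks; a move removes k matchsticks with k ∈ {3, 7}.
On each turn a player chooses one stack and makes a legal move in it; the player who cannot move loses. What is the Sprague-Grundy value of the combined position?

Stack A is a plain Nim stack of size 7, so its Grundy value is 7.
For stack B, compute g(0), g(1), … with moves {3, 4, 7}:
k:     0  1  2  3  4  5  6  7  8
g(k):  0  0  0  1  1  1  2  2  2
So g(8) = 2.
Grundy values for stack C (subtraction set {2, 3, 4, 5}):
k:     0  1  2  3  4  5  6
g(k):  0  0  1  1  2  2  3
So g(6) = 3.
Grundy values for stack D (subtraction set {3, 7}):
g(0) = mex{} = 0
g(1) = mex{} = 0
g(2) = mex{} = 0
g(3) = mex{0} = 1
g(4) = mex{0} = 1
g(5) = mex{0} = 1
g(6) = mex{1} = 0
g(7) = mex{0,1} = 2
g(8) = mex{0,1} = 2
g(9) = mex{0} = 1
g(10) = mex{1,2} = 0
g(11) = mex{1,2} = 0
g(12) = mex{1} = 0
g(13) = mex{0} = 1
g(14) = mex{0,2} = 1
So g(14) = 1.
By the Sprague-Grundy theorem, the Grundy value of a sum of independent games is the XOR of the component values.
Combined value = 7 XOR 2 XOR 3 XOR 1 = 7.

7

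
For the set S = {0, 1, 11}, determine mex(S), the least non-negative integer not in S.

2

The values 0, 1 are all present; 2 is the first non-negative integer missing from the set.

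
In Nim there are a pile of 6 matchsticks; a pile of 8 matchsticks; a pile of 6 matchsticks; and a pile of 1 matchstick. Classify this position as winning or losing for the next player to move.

Nim-sum: 6 ⊕ 8 ⊕ 6 ⊕ 1 = 9.
The nim-sum is 9 ≠ 0, so this is an N-position: the player to move can win.

Winning position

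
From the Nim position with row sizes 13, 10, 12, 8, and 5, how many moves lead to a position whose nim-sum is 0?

Nim-sum: 13 XOR 10 XOR 12 XOR 8 XOR 5 = 6.
The overall nim-sum is X = 6. A row of size p has a winning move iff p XOR X < p (reduce it to p XOR X).
  13: 13 XOR 6 = 11 < 13 — winning move (to 11).
  10: 10 XOR 6 = 12 ≥ 10 — no move.
  12: 12 XOR 6 = 10 < 12 — winning move (to 10).
  8: 8 XOR 6 = 14 ≥ 8 — no move.
  5: 5 XOR 6 = 3 < 5 — winning move (to 3).
That gives 3 winning moves.

3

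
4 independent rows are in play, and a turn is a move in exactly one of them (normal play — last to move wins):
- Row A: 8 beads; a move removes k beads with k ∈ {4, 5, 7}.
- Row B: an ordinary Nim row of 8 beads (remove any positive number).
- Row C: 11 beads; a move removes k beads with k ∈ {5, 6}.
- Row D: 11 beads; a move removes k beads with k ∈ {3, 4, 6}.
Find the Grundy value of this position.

Grundy values for row A (subtraction set {4, 5, 7}):
g(0) = mex{} = 0
g(1) = mex{} = 0
g(2) = mex{} = 0
g(3) = mex{} = 0
g(4) = mex{0} = 1
g(5) = mex{0} = 1
g(6) = mex{0} = 1
g(7) = mex{0} = 1
g(8) = mex{0,1} = 2
So g(8) = 2.
Row B is a plain Nim row of size 8, so its Grundy value is 8.
For row C, compute g(0), g(1), … with moves {5, 6}:
g(0) = mex{} = 0
g(1) = mex{} = 0
g(2) = mex{} = 0
g(3) = mex{} = 0
g(4) = mex{} = 0
g(5) = mex{0} = 1
g(6) = mex{0} = 1
g(7) = mex{0} = 1
g(8) = mex{0} = 1
g(9) = mex{0} = 1
g(10) = mex{0,1} = 2
g(11) = mex{1} = 0
So g(11) = 0.
Build the Grundy sequence for row D with g(k) = mex{g(k−s) : s ∈ {3, 4, 6}, s ≤ k}:
g(0) = mex{} = 0
g(1) = mex{} = 0
g(2) = mex{} = 0
g(3) = mex{0} = 1
g(4) = mex{0} = 1
g(5) = mex{0} = 1
g(6) = mex{0,1} = 2
g(7) = mex{0,1} = 2
g(8) = mex{0,1} = 2
g(9) = mex{1,2} = 0
g(10) = mex{1,2} = 0
g(11) = mex{1,2} = 0
So g(11) = 0.
The value of a disjunctive sum is the nim-sum of the parts.
Combined value = 2 XOR 8 XOR 0 XOR 0 = 10.

10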